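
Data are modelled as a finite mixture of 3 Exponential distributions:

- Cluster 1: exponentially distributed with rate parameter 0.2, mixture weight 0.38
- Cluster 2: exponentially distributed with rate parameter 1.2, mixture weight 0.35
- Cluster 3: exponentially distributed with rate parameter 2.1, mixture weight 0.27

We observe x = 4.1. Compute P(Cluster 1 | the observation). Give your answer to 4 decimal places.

0.9135

Apply Bayes' rule: the posterior for each component is proportional to its prior times its likelihood at x.
Exponential densities:
  p_1 = 0.2·e^(−0.2·4.1) = 0.2·e^(−0.8200) = 0.0880863
  p_2 = 1.2·e^(−1.2·4.1) = 1.2·e^(−4.9200) = 0.00875896
  p_3 = 2.1·e^(−2.1·4.1) = 2.1·e^(−8.6100) = 0.000382775
Weight by the priors:
  w_1·p_1 = 0.38 × 0.0880863 = 0.0334728
  w_2·p_2 = 0.35 × 0.00875896 = 0.00306563
  w_3·p_3 = 0.27 × 0.000382775 = 0.000103349
Normaliser: 0.0334728 + 0.00306563 + 0.000103349 = 0.0366418
Responsibility of Cluster 1: 0.0334728 / 0.0366418 ≈ 0.9135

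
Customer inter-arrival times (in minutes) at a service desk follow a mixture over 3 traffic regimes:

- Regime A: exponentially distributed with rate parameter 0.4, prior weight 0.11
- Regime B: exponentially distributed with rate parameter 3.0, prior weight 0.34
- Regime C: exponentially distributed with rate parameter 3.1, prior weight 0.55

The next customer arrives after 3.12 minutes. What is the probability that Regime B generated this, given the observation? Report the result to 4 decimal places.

0.0068

The responsibility of component k is P(Z=k) f_k(x) divided by Σ_j P(Z=j) f_j(x).
Component likelihoods at x = 3.12 minutes:
  L_A = 0.4·e^(−0.4·3.12) = 0.4·e^(−1.2480) = 0.114831
  L_B = 3.0·e^(−3.0·3.12) = 3.0·e^(−9.3600) = 0.0002583
  L_C = 3.1·e^(−3.1·3.12) = 3.1·e^(−9.6720) = 0.000195373
Unnormalised posteriors:
  P(Z=A)·L_A = 0.11 × 0.114831 = 0.0126314
  P(Z=B)·L_B = 0.34 × 0.0002583 = 8.78221e-05
  P(Z=C)·L_C = 0.55 × 0.000195373 = 0.000107455
Sum: 0.0126314 + 8.78221e-05 + 0.000107455 = 0.0128267
So the posterior for Regime B is 8.78221e-05 / 0.0128267 ≈ 0.0068.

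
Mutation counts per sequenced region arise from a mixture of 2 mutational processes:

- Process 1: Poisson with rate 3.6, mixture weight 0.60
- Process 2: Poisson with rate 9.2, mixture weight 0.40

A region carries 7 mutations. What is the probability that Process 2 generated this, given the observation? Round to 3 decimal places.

By Bayes' theorem, P(k | x) = π_k f_k(x) / Σ_j π_j f_j(x).
Poisson probabilities:
  L_1 = 0.0424841
  L_2 = 0.111834
Weight by the priors:
  π_1·L_1 = 0.60 × 0.0424841 = 0.0254905
  π_2·L_2 = 0.40 × 0.111834 = 0.0447337
Evidence: 0.0254905 + 0.0447337 = 0.0702242
P(Process 2 | x) ≈ 0.637

0.637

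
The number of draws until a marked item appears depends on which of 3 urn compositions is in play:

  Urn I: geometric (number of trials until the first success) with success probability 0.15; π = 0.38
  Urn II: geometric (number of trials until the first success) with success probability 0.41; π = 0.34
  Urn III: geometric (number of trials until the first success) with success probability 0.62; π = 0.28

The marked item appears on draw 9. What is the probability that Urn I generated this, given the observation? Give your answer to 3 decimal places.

Posterior ∝ prior × likelihood, so P(k | x) ∝ π_k f_k(x); normalise over all components.
Geometric probabilities:
  f_I = 0.15·(1−0.15)^8 = 0.15·0.272491 = 0.0408736
  f_II = 0.41·(1−0.41)^8 = 0.41·0.014683 = 0.00602005
  f_III = 0.62·(1−0.62)^8 = 0.62·0.000434779 = 0.000269563
Weight by the priors:
  π_I·f_I = 0.38 × 0.0408736 = 0.015532
  π_II·f_II = 0.34 × 0.00602005 = 0.00204682
  π_III·f_III = 0.28 × 0.000269563 = 7.54777e-05
Marginal: 0.015532 + 0.00204682 + 7.54777e-05 = 0.0176543
P(Urn I | 9) = 0.015532 / 0.0176543 ≈ 0.880

0.880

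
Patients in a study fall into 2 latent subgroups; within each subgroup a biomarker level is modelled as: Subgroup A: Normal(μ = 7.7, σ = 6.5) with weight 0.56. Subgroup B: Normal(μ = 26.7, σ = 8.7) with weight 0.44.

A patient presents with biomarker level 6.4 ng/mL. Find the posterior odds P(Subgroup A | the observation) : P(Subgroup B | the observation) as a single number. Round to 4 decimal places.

25.4040

Only the two components matter; the odds are (P(Z=i) f_i(x)) / (P(Z=j) f_j(x)).
Evaluate each component's likelihood at the observed value:
  f_A = 0.0601604
  f_B = 0.00301401
Odds = (0.56/0.44) × (0.0601604/0.00301401) = 1.27273 × 19.9603 ≈ 25.4040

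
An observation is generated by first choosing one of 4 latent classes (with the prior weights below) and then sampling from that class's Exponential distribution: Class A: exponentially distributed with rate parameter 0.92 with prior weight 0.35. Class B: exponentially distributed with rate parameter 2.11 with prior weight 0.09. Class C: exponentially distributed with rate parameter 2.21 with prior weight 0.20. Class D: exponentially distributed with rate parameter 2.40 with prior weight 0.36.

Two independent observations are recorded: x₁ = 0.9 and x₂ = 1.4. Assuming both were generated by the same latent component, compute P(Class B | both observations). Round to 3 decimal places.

The responsibility of component k is w_k f_k(x) divided by Σ_j w_j f_j(x).
Since both observations come from the same component, the likelihood for component k is f_k(x₁)·f_k(x₂).
  p_A = [0.92·e^(−0.92·0.9) = 0.92·e^(−0.8280) = 0.401968] × [0.253756] = 0.102002
  p_B = [2.11·e^(−2.11·0.9) = 2.11·e^(−1.8990) = 0.315906] × [0.109996] = 0.0347483
  p_C = [2.21·e^(−2.21·0.9) = 2.21·e^(−1.9890) = 0.302399] × [0.100158] = 0.0302877
  p_D = [2.40·e^(−2.40·0.9) = 2.40·e^(−2.1600) = 0.27678] × [0.0833646] = 0.0230737
Multiply by the mixture weights:
  w_A·p_A = 0.35 × 0.102002 = 0.0357007
  w_B·p_B = 0.09 × 0.0347483 = 0.00312735
  w_C·p_C = 0.20 × 0.0302877 = 0.00605753
  w_D·p_D = 0.36 × 0.0230737 = 0.00830653
Normaliser: 0.0357007 + 0.00312735 + 0.00605753 + 0.00830653 = 0.0531921
P(Class B | data) ≈ 0.059

0.059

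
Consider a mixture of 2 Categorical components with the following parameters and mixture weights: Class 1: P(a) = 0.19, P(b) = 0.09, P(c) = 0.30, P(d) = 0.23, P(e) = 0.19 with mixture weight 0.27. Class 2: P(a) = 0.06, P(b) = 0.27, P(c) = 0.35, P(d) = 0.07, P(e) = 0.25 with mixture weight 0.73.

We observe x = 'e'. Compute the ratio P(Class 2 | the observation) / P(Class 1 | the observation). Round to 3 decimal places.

3.558

Posterior odds = (P(Z=i) f_i(x)) / (P(Z=j) f_j(x)); the normalising sum cancels.
Categorical probabilities:
  f_1 = 0.19
  f_2 = 0.25
Posterior odds = (P(Z=2)·f_2) / (P(Z=1)·f_1) = (0.73·0.25) / (0.27·0.19) = 0.1825 / 0.0513 ≈ 3.558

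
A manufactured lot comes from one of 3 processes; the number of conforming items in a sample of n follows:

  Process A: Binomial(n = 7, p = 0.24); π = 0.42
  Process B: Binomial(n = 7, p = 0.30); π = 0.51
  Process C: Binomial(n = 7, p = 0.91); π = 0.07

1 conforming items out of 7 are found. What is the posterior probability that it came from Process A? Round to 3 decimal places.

0.519

P(component k | x) = π_k·f_k(x) / marginal(x), where marginal(x) = Σ_j π_j·f_j(x).
Binomial probabilities:
  f_A = C(7,1)·0.24^1·0.76^6 = 7·0.24·0.1927 = 0.323736
  f_B = C(7,1)·0.30^1·0.70^6 = 7·0.3·0.117649 = 0.247063
  f_C = C(7,1)·0.91^1·0.09^6 = 7·0.91·5.31441e-07 = 3.38528e-06
Prior × likelihood for each component:
  π_A·f_A = 0.42 × 0.323736 = 0.135969
  π_B·f_B = 0.51 × 0.247063 = 0.126002
  π_C·f_C = 0.07 × 3.38528e-06 = 2.3697e-07
Sum: 0.135969 + 0.126002 + 2.3697e-07 = 0.261971
So the posterior for Process A is 0.135969 / 0.261971 ≈ 0.519.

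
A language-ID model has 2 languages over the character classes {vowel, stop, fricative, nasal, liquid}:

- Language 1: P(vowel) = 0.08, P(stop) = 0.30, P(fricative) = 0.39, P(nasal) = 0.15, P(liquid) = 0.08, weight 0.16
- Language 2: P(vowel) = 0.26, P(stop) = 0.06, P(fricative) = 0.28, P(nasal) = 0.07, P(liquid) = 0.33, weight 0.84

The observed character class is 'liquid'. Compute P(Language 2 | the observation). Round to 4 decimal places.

0.9559

P(component k | x) = π_k·f_k(x) / marginal(x), where marginal(x) = Σ_j π_j·f_j(x).
Evaluate each component's likelihood at the observed value:
  L_1 = 0.08
  L_2 = 0.33
Prior × likelihood for each component:
  π_1·L_1 = 0.16 × 0.08 = 0.0128
  π_2·L_2 = 0.84 × 0.33 = 0.2772
Normaliser: 0.0128 + 0.2772 = 0.29
Responsibility of Language 2: 0.2772 / 0.29 ≈ 0.9559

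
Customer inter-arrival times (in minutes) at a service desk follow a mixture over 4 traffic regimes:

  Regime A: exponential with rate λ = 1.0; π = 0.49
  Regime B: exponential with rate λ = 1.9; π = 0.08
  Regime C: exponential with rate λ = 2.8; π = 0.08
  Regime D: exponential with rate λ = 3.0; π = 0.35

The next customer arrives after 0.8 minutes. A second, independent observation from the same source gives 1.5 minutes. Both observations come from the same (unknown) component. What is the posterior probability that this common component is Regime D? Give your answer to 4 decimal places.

Apply Bayes' rule: the posterior for each component is proportional to its prior times its likelihood at x.
Since both observations come from the same component, the likelihood for component k is f_k(x₁)·f_k(x₂).
  p_A = [0.449329] × [0.22313] = 0.100259
  p_B = [0.415553] × [0.109904] = 0.045671
  p_C = [0.298084] × [0.0419876] = 0.0125158
  p_D = [0.272154] × [0.033327] = 0.00907007
Prior × likelihood for each component:
  π_A·p_A = 0.49 × 0.100259 = 0.0491268
  π_B·p_B = 0.08 × 0.045671 = 0.00365368
  π_C·p_C = 0.08 × 0.0125158 = 0.00100127
  π_D·p_D = 0.35 × 0.00907007 = 0.00317452
Evidence: 0.0491268 + 0.00365368 + 0.00100127 + 0.00317452 = 0.0569563
Responsibility of Regime D: 0.00317452 / 0.0569563 ≈ 0.0557

0.0557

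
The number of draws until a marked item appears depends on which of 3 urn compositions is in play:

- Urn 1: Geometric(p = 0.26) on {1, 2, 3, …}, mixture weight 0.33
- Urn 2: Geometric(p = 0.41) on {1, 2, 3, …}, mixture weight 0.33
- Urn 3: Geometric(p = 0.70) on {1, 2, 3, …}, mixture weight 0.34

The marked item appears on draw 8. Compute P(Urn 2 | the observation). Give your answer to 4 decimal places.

0.2432

P(component k | x) = w_k·f_k(x) / marginal(x), where marginal(x) = Σ_j w_j·f_j(x).
Component likelihoods at x = 8:
  f_1 = 0.26·(1−0.26)^7 = 0.26·0.121513 = 0.0315933
  f_2 = 0.41·(1−0.41)^7 = 0.41·0.0248865 = 0.0102035
  f_3 = 0.70·(1−0.70)^7 = 0.70·0.0002187 = 0.00015309
Prior × likelihood for each component:
  w_1·f_1 = 0.33 × 0.0315933 = 0.0104258
  w_2·f_2 = 0.33 × 0.0102035 = 0.00336715
  w_3·f_3 = 0.34 × 0.00015309 = 5.20506e-05
Sum: 0.0104258 + 0.00336715 + 5.20506e-05 = 0.013845
P(Urn 2 | the observation) ≈ 0.2432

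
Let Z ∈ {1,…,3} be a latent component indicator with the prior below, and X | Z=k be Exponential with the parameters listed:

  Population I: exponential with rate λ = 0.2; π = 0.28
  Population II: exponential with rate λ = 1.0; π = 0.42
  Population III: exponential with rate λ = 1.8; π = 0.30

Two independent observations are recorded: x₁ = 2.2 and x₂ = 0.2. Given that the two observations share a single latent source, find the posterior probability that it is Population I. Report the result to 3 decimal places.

0.120

Apply Bayes' rule: the posterior for each component is proportional to its prior times its likelihood at x.
Since both observations come from the same component, the likelihood for component k is f_k(x₁)·f_k(x₂).
  p_I = [0.2·e^(−0.2·2.2) = 0.2·e^(−0.4400) = 0.128807] × [0.192158] = 0.0247513
  p_II = [1.0·e^(−1.0·2.2) = 1.0·e^(−2.2000) = 0.110803] × [0.818731] = 0.090718
  p_III = [1.8·e^(−1.8·2.2) = 1.8·e^(−3.9600) = 0.0343136] × [1.25582] = 0.0430916
Unnormalised posteriors:
  π_I·p_I = 0.28 × 0.0247513 = 0.00693037
  π_II·p_II = 0.42 × 0.090718 = 0.0381015
  π_III·p_III = 0.30 × 0.0430916 = 0.0129275
Marginal: 0.00693037 + 0.0381015 + 0.0129275 = 0.0579594
P(Population I | x) = 0.00693037 / 0.0579594 ≈ 0.120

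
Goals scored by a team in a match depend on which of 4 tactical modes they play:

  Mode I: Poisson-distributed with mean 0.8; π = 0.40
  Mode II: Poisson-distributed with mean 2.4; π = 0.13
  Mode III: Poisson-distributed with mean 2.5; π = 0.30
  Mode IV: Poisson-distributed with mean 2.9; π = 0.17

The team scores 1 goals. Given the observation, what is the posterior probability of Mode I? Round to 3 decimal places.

0.551

P(component k | x) = π_k·f_k(x) / marginal(x), where marginal(x) = Σ_j π_j·f_j(x).
Component likelihoods at x = 1 goals:
  p_I = 0.359463
  p_II = 0.217723
  p_III = 0.205212
  p_IV = 0.159567
Multiply by the mixture weights:
  π_I·p_I = 0.40 × 0.359463 = 0.143785
  π_II·p_II = 0.13 × 0.217723 = 0.028304
  π_III·p_III = 0.30 × 0.205212 = 0.0615637
  π_IV·p_IV = 0.17 × 0.159567 = 0.0271264
Evidence: 0.143785 + 0.028304 + 0.0615637 + 0.0271264 = 0.260779
P(Mode I | 1 goals) = 0.143785 / 0.260779 ≈ 0.551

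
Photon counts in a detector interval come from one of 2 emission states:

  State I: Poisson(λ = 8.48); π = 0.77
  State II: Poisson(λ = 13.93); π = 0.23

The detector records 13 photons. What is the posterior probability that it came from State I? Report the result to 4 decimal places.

0.5513

The responsibility of component k is π_k f_k(x) divided by Σ_j π_j f_j(x).
Component likelihoods at x = 13 photons:
  f_I = 0.0390885
  f_II = 0.106503
Prior × likelihood for each component:
  π_I·f_I = 0.77 × 0.0390885 = 0.0300981
  π_II·f_II = 0.23 × 0.106503 = 0.0244957
Normaliser: 0.0300981 + 0.0244957 = 0.0545938
Responsibility of State I: 0.0300981 / 0.0545938 ≈ 0.5513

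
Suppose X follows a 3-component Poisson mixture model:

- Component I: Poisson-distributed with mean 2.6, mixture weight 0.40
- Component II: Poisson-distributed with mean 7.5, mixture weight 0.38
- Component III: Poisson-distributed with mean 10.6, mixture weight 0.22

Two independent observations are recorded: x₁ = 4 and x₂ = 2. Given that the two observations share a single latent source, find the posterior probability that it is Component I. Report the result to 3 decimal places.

The responsibility of component k is π_k f_k(x) divided by Σ_j π_j f_j(x).
Since both observations come from the same component, the likelihood for component k is f_k(x₁)·f_k(x₂).
  f_I = [0.141422] × [0.251045] = 0.0355032
  f_II = [0.0729164] × [0.0155555] = 0.00113425
  f_III = [0.0131066] × [0.00139978] = 1.83464e-05
Multiply by the mixture weights:
  π_I·f_I = 0.40 × 0.0355032 = 0.0142013
  π_II·f_II = 0.38 × 0.00113425 = 0.000431015
  π_III·f_III = 0.22 × 1.83464e-05 = 4.03621e-06
Marginal: 0.0142013 + 0.000431015 + 4.03621e-06 = 0.0146363
P(Component I | x₁,x₂) = 0.0142013 / 0.0146363 ≈ 0.970

0.970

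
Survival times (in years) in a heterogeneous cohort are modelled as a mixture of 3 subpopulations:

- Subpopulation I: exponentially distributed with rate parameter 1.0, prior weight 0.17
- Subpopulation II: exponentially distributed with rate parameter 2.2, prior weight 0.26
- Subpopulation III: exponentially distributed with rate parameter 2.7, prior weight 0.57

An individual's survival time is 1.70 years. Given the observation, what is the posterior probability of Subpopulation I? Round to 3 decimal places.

0.515

Posterior ∝ prior × likelihood, so P(k | x) ∝ P(Z=k) f_k(x); normalise over all components.
Component likelihoods at x = 1.70 years:
  p_I = 0.182684
  p_II = 0.052259
  p_III = 0.0274127
Multiply by the mixture weights:
  P(Z=I)·p_I = 0.17 × 0.182684 = 0.0310562
  P(Z=II)·p_II = 0.26 × 0.052259 = 0.0135873
  P(Z=III)·p_III = 0.57 × 0.0274127 = 0.0156252
Marginal: 0.0310562 + 0.0135873 + 0.0156252 = 0.0602688
So the posterior for Subpopulation I is 0.0310562 / 0.0602688 ≈ 0.515.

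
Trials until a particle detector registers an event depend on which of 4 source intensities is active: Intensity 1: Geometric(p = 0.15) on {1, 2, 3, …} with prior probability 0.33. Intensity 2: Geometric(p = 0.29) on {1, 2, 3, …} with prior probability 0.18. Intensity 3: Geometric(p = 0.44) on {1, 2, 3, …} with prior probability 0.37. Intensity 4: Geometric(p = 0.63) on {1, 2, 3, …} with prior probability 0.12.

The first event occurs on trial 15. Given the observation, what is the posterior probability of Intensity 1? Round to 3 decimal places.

P(component k | x) = π_k·f_k(x) / marginal(x), where marginal(x) = Σ_j π_j·f_j(x).
Component likelihoods at x = 15:
  f_1 = 0.0154155
  f_2 = 0.00239892
  f_3 = 0.000131246
  f_4 = 5.6776e-07
Prior × likelihood for each component:
  π_1·f_1 = 0.33 × 0.0154155 = 0.0050871
  π_2·f_2 = 0.18 × 0.00239892 = 0.000431805
  π_3·f_3 = 0.37 × 0.000131246 = 4.85609e-05
  π_4·f_4 = 0.12 × 5.6776e-07 = 6.81312e-08
Marginal: 0.0050871 + 0.000431805 + 4.85609e-05 + 6.81312e-08 = 0.00556753
Responsibility of Intensity 1: 0.0050871 / 0.00556753 ≈ 0.914

0.914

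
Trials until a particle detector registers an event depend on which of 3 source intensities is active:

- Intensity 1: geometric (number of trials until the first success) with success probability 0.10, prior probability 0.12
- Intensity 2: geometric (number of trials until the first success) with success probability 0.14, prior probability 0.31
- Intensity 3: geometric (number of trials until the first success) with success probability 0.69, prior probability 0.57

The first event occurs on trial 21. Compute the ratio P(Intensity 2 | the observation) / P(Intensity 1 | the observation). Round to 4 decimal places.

1.4569

Posterior odds = (π_i f_i(x)) / (π_j f_j(x)); the normalising sum cancels.
Geometric probabilities:
  f_1 = 0.0121577
  f_2 = 0.00685641
  f_3 = 4.63535e-11
Posterior odds = (π_2·f_2) / (π_1·f_1) = (0.31·0.00685641) / (0.12·0.0121577) = 0.00212549 / 0.00145892 ≈ 1.4569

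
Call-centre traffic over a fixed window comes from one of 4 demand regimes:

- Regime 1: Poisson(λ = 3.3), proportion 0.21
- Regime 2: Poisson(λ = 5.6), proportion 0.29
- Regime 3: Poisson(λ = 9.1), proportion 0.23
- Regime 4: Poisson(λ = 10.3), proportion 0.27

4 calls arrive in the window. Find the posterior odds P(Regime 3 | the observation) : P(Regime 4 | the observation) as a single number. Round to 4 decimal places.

The posterior odds equal the prior odds times the likelihood ratio: (π_i/π_j)·(f_i(x)/f_j(x)).
Poisson probabilities:
  f_1 = e^(−3.3)·3.3^4/4! = 0.182252
  f_2 = e^(−5.6)·5.6^4/4! = 0.151528
  f_3 = e^(−9.1)·9.1^4/4! = 0.0319062
  f_4 = e^(−10.3)·10.3^4/4! = 0.0157726
Posterior odds = (π_3·f_3) / (π_4·f_4) = (0.23·0.0319062) / (0.27·0.0157726) = 0.00733842 / 0.00425861 ≈ 1.7232

1.7232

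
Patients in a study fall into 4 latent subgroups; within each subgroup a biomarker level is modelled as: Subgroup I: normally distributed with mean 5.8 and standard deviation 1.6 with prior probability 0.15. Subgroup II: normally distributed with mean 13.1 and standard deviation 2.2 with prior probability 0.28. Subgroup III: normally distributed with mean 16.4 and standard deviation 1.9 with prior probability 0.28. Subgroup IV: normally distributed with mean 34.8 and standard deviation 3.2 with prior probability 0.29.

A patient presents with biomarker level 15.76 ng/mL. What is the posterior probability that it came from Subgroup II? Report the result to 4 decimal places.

0.3056

The responsibility of component k is π_k f_k(x) divided by Σ_j π_j f_j(x).
Component likelihoods at x = 15.76 ng/mL:
  L_I = (1/(1.6·√(2π)))·exp(−(15.76−5.8)²/(2·1.6²)) = 0.249339·exp(-19.37531) = 9.5984e-10
  L_II = (1/(2.2·√(2π)))·exp(−(15.76−13.1)²/(2·2.2²)) = 0.181337·exp(-0.73095) = 0.0873051
  L_III = (1/(1.9·√(2π)))·exp(−(15.76−16.4)²/(2·1.9²)) = 0.209970·exp(-0.05673) = 0.198389
  L_IV = (1/(3.2·√(2π)))·exp(−(15.76−34.8)²/(2·3.2²)) = 0.124669·exp(-17.70125) = 2.55979e-09
Multiply by the mixture weights:
  π_I·L_I = 0.15 × 9.5984e-10 = 1.43976e-10
  π_II·L_II = 0.28 × 0.0873051 = 0.0244454
  π_III·L_III = 0.28 × 0.198389 = 0.055549
  π_IV·L_IV = 0.29 × 2.55979e-09 = 7.4234e-10
Marginal: 1.43976e-10 + 0.0244454 + 0.055549 + 7.4234e-10 = 0.0799945
Responsibility of Subgroup II: 0.0244454 / 0.0799945 ≈ 0.3056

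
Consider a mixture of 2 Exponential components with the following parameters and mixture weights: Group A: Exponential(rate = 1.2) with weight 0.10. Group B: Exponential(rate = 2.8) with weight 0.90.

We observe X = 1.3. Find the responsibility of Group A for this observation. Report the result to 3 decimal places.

P(component k | x) = P(Z=k)·f_k(x) / marginal(x), where marginal(x) = Σ_j P(Z=j)·f_j(x).
Evaluate each component's likelihood at the observed value:
  f_A = 1.2·e^(−1.2·1.3) = 1.2·e^(−1.5600) = 0.252163
  f_B = 2.8·e^(−2.8·1.3) = 2.8·e^(−3.6400) = 0.0735066
Unnormalised posteriors:
  P(Z=A)·f_A = 0.10 × 0.252163 = 0.0252163
  P(Z=B)·f_B = 0.90 × 0.0735066 = 0.0661559
Marginal: 0.0252163 + 0.0661559 = 0.0913722
P(Group A | data) ≈ 0.276

0.276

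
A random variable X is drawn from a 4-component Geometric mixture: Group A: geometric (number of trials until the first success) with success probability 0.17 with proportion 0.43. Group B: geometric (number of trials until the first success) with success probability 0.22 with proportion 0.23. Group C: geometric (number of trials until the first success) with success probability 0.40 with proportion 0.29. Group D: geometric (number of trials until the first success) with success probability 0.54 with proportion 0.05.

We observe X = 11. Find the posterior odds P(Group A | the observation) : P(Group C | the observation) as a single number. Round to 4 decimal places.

The posterior odds equal the prior odds times the likelihood ratio: (w_i/w_j)·(f_i(x)/f_j(x)).
Component likelihoods at x = 11:
  f_A = 0.0263773
  f_B = 0.0183387
  f_C = 0.00241865
  f_D = 0.000229072
Posterior odds = (w_A·f_A) / (w_C·f_C) = (0.43·0.0263773) / (0.29·0.00241865) = 0.0113422 / 0.000701408 ≈ 16.1707

16.1707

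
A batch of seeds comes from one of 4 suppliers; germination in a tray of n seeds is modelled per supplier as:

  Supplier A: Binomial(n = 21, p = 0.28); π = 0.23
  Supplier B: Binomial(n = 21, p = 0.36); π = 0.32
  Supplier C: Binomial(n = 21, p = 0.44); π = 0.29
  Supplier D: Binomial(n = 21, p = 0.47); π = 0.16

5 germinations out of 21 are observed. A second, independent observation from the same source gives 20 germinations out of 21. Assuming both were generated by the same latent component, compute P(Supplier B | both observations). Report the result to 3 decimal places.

0.032

By Bayes' theorem, P(k | x) = P(Z=k) f_k(x) / Σ_j P(Z=j) f_j(x).
Since both observations come from the same component, the likelihood for component k is f_k(x₁)·f_k(x₂).
  L_A = [C(21,5)·0.28^5·0.72^16 = 20349·0.00172104·0.00521579 = 0.182664] × [1.32652e-10] = 2.42307e-11
  L_B = [C(21,5)·0.36^5·0.64^16 = 20349·0.00604662·0.000792282 = 0.0974844] × [1.79659e-08] = 1.7514e-09
  L_C = [C(21,5)·0.44^5·0.56^16 = 20349·0.0164916·9.35424e-05 = 0.0313917] × [8.69883e-07] = 2.73071e-08
  L_D = [C(21,5)·0.47^5·0.53^16 = 20349·0.0229345·3.87627e-05 = 0.0180903] × [3.0793e-06] = 5.57056e-08
Weight by the priors:
  P(Z=A)·L_A = 0.23 × 2.42307e-11 = 5.57306e-12
  P(Z=B)·L_B = 0.32 × 1.7514e-09 = 5.60447e-10
  P(Z=C)·L_C = 0.29 × 2.73071e-08 = 7.91906e-09
  P(Z=D)·L_D = 0.16 × 5.57056e-08 = 8.91289e-09
Sum: 5.57306e-12 + 5.60447e-10 + 7.91906e-09 + 8.91289e-09 = 1.7398e-08
Responsibility of Supplier B: 5.60447e-10 / 1.7398e-08 ≈ 0.032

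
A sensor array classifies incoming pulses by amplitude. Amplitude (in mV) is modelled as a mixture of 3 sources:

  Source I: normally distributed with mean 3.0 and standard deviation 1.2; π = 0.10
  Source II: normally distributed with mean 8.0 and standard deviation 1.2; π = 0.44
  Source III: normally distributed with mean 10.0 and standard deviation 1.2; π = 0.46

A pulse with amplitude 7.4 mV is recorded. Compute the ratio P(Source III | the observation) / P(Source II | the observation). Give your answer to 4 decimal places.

Only the two components matter; the odds are (π_i f_i(x)) / (π_j f_j(x)).
Evaluate each component's likelihood at the observed value:
  f_I = (1/(1.2·√(2π)))·exp(−(7.4−3.0)²/(2·1.2²)) = 0.332452·exp(-6.72222) = 0.000400226
  f_II = (1/(1.2·√(2π)))·exp(−(7.4−8.0)²/(2·1.2²)) = 0.332452·exp(-0.12500) = 0.293388
  f_III = (1/(1.2·√(2π)))·exp(−(7.4−10.0)²/(2·1.2²)) = 0.332452·exp(-2.34722) = 0.0317939
Odds = (0.46/0.44) × (0.0317939/0.293388) = 1.04545 × 0.108368 ≈ 0.1133

0.1133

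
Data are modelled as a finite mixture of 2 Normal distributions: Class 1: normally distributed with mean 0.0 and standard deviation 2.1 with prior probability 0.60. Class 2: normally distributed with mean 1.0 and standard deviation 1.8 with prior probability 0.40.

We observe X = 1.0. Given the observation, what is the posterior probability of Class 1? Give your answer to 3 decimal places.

P(component k | x) = π_k·f_k(x) / marginal(x), where marginal(x) = Σ_j π_j·f_j(x).
Component likelihoods at x = 1.0:
  p_1 = (1/(2.1·√(2π)))·exp(−(1.0−0.0)²/(2·2.1²)) = 0.189973·exp(-0.11338) = 0.16961
  p_2 = (1/(1.8·√(2π)))·exp(−(1.0−1.0)²/(2·1.8²)) = 0.221635·exp(-0.00000) = 0.221635
Prior × likelihood for each component:
  π_1·p_1 = 0.60 × 0.16961 = 0.101766
  π_2·p_2 = 0.40 × 0.221635 = 0.0886538
Evidence: 0.101766 + 0.0886538 = 0.19042
P(Class 1 | data) ≈ 0.534

0.534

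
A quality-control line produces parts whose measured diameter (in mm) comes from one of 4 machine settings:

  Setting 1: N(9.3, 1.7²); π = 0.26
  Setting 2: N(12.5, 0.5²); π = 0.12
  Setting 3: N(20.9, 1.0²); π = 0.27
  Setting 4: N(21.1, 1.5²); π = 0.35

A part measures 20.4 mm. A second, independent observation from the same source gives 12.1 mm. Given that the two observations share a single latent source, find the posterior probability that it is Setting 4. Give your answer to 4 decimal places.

By Bayes' theorem, P(k | x) = w_k f_k(x) / Σ_j w_j f_j(x).
Since both observations come from the same component, the likelihood for component k is f_k(x₁)·f_k(x₂).
  p_1 = [(1/(1.7·√(2π)))·exp(−(20.4−9.3)²/(2·1.7²)) = 0.234672·exp(-21.31661) = 1.29651e-10] × [0.0604482] = 7.83717e-12
  p_2 = [(1/(0.5·√(2π)))·exp(−(20.4−12.5)²/(2·0.5²)) = 0.797885·exp(-124.82000) = 4.93518e-55] × [0.579383] = 2.85936e-55
  p_3 = [(1/(1.0·√(2π)))·exp(−(20.4−20.9)²/(2·1.0²)) = 0.398942·exp(-0.12500) = 0.352065] × [6.09576e-18] = 2.14611e-18
  p_4 = [(1/(1.5·√(2π)))·exp(−(20.4−21.1)²/(2·1.5²)) = 0.265962·exp(-0.10889) = 0.238522] × [4.05059e-09] = 9.66156e-10
Unnormalised posteriors:
  w_1·p_1 = 0.26 × 7.83717e-12 = 2.03766e-12
  w_2·p_2 = 0.12 × 2.85936e-55 = 3.43123e-56
  w_3·p_3 = 0.27 × 2.14611e-18 = 5.79448e-19
  w_4·p_4 = 0.35 × 9.66156e-10 = 3.38154e-10
Sum: 2.03766e-12 + 3.43123e-56 + 5.79448e-19 + 3.38154e-10 = 3.40192e-10
So the posterior for Setting 4 is 3.38154e-10 / 3.40192e-10 ≈ 0.9940.

0.9940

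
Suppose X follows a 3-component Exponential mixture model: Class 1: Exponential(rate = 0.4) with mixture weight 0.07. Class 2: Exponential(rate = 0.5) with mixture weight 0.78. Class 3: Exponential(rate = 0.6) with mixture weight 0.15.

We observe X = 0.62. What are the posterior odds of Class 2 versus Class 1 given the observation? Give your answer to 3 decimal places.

13.091

Only the two components matter; the odds are (P(Z=i) f_i(x)) / (P(Z=j) f_j(x)).
Exponential densities:
  f_1 = 0.312144
  f_2 = 0.366723
  f_3 = 0.413613
Posterior odds = (P(Z=2)·f_2) / (P(Z=1)·f_1) = (0.78·0.366723) / (0.07·0.312144) = 0.286044 / 0.0218501 ≈ 13.091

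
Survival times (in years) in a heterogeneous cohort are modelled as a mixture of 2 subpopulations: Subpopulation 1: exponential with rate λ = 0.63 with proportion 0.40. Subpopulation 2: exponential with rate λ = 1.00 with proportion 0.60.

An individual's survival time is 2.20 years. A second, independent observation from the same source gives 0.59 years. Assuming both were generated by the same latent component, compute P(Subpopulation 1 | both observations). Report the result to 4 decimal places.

0.4262

The responsibility of component k is w_k f_k(x) divided by Σ_j w_j f_j(x).
Since both observations come from the same component, the likelihood for component k is f_k(x₁)·f_k(x₂).
  f_1 = [0.63·e^(−0.63·2.20) = 0.63·e^(−1.3860) = 0.157546] × [0.434423] = 0.0684418
  f_2 = [1.00·e^(−1.00·2.20) = 1.00·e^(−2.2000) = 0.110803] × [0.554327] = 0.0614212
Unnormalised posteriors:
  w_1·f_1 = 0.40 × 0.0684418 = 0.0273767
  w_2·f_2 = 0.60 × 0.0614212 = 0.0368527
Denominator: 0.0273767 + 0.0368527 = 0.0642295
P(Subpopulation 1 | x₁,x₂) ≈ 0.4262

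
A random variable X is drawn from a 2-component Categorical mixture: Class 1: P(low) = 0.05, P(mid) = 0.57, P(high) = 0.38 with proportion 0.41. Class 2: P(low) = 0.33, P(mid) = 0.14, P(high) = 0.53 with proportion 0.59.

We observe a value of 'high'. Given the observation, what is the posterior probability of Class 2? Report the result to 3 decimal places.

0.667

The responsibility of component k is π_k f_k(x) divided by Σ_j π_j f_j(x).
Evaluate each component's likelihood at the observed value:
  L_1 = P(high | comp) = 0.38
  L_2 = P(high | comp) = 0.53
Weight by the priors:
  π_1·L_1 = 0.41 × 0.38 = 0.1558
  π_2·L_2 = 0.59 × 0.53 = 0.3127
Normaliser: 0.1558 + 0.3127 = 0.4685
So the posterior for Class 2 is 0.3127 / 0.4685 ≈ 0.667.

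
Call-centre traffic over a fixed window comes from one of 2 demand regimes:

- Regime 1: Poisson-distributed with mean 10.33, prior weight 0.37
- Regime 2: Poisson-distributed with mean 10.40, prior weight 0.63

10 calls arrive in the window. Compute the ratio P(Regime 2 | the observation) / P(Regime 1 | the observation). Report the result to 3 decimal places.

The posterior odds equal the prior odds times the likelihood ratio: (π_i/π_j)·(f_i(x)/f_j(x)).
Poisson probabilities:
  L_1 = e^(−10.33)·10.33^10/10! = 0.124445
  L_2 = e^(−10.40)·10.40^10/10! = 0.124139
Posterior odds = (π_2·L_2) / (π_1·L_1) = (0.63·0.124139) / (0.37·0.124445) = 0.0782075 / 0.0460447 ≈ 1.699

1.699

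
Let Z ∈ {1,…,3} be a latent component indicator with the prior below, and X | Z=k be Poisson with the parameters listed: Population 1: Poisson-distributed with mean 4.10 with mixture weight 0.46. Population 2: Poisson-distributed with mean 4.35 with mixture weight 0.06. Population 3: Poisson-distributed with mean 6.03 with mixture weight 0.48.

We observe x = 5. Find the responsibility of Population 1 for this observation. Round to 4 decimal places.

0.4590

The responsibility of component k is P(Z=k) f_k(x) divided by Σ_j P(Z=j) f_j(x).
Poisson probabilities:
  p_1 = e^(−4.10)·4.10^5/5! = 0.160004
  p_2 = e^(−4.35)·4.35^5/5! = 0.167527
  p_3 = e^(−6.03)·6.03^5/5! = 0.159812
Unnormalised posteriors:
  P(Z=1)·p_1 = 0.46 × 0.160004 = 0.0736018
  P(Z=2)·p_2 = 0.06 × 0.167527 = 0.0100516
  P(Z=3)·p_3 = 0.48 × 0.159812 = 0.0767098
Marginal: 0.0736018 + 0.0100516 + 0.0767098 = 0.160363
Responsibility of Population 1: 0.0736018 / 0.160363 ≈ 0.4590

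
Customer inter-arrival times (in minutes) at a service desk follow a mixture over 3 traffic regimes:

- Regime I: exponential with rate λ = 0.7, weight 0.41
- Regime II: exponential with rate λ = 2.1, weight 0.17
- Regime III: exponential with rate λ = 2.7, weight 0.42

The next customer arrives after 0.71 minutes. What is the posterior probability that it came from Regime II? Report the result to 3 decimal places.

0.191

The responsibility of component k is π_k f_k(x) divided by Σ_j π_j f_j(x).
Component likelihoods at x = 0.71 minutes:
  L_I = 0.425847
  L_II = 0.47281
  L_III = 0.397028
Unnormalised posteriors:
  π_I·L_I = 0.41 × 0.425847 = 0.174597
  π_II·L_II = 0.17 × 0.47281 = 0.0803776
  π_III·L_III = 0.42 × 0.397028 = 0.166752
Normaliser: 0.174597 + 0.0803776 + 0.166752 = 0.421727
Responsibility of Regime II: 0.0803776 / 0.421727 ≈ 0.191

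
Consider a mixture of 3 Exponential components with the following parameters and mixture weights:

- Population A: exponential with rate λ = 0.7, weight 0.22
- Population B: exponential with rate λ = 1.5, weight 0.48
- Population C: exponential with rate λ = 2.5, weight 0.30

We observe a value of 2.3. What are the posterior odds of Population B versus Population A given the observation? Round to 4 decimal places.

0.7425

Posterior odds = (P(Z=i) f_i(x)) / (P(Z=j) f_j(x)); the normalising sum cancels.
Exponential densities:
  L_A = 0.139921
  L_B = 0.0476185
  L_C = 0.00795695
Odds = (0.48/0.22) × (0.0476185/0.139921) = 2.18182 × 0.340323 ≈ 0.7425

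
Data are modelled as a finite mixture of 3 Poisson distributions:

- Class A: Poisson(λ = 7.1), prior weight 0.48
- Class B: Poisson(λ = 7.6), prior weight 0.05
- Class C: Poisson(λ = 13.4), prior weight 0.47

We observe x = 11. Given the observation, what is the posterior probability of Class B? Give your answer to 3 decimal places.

The responsibility of component k is π_k f_k(x) divided by Σ_j π_j f_j(x).
Poisson probabilities:
  L_A = 0.0477744
  L_B = 0.061257
  L_C = 0.0949404
Unnormalised posteriors:
  π_A·L_A = 0.48 × 0.0477744 = 0.0229317
  π_B·L_B = 0.05 × 0.061257 = 0.00306285
  π_C·L_C = 0.47 × 0.0949404 = 0.044622
Marginal: 0.0229317 + 0.00306285 + 0.044622 = 0.0706165
P(Class B | x) = 0.00306285 / 0.0706165 ≈ 0.043

0.043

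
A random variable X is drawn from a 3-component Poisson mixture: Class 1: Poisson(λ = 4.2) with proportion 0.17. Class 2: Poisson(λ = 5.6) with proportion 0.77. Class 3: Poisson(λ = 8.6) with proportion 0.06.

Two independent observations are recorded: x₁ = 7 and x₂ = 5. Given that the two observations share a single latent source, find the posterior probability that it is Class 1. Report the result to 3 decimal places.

0.100

Apply Bayes' rule: the posterior for each component is proportional to its prior times its likelihood at x.
Since both observations come from the same component, the likelihood for component k is f_k(x₁)·f_k(x₂).
  L_1 = [0.0685927] × [0.163316] = 0.0112023
  L_2 = [0.126717] × [0.169711] = 0.0215053
  L_3 = [0.127094] × [0.0721736] = 0.00917286
Multiply by the mixture weights:
  P(Z=1)·L_1 = 0.17 × 0.0112023 = 0.00190439
  P(Z=2)·L_2 = 0.77 × 0.0215053 = 0.0165591
  P(Z=3)·L_3 = 0.06 × 0.00917286 = 0.000550371
Sum: 0.00190439 + 0.0165591 + 0.000550371 = 0.0190139
P(Class 1 | data) ≈ 0.100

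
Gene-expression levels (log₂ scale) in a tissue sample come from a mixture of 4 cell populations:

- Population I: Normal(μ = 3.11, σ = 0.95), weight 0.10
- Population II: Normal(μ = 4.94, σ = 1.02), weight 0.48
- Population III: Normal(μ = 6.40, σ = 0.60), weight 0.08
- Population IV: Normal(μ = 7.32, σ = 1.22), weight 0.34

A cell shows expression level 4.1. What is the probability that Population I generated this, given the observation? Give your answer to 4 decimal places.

0.1510

P(component k | x) = π_k·f_k(x) / marginal(x), where marginal(x) = Σ_j π_j·f_j(x).
Normal densities:
  f_I = (1/(0.95·√(2π)))·exp(−(4.1−3.11)²/(2·0.95²)) = 0.419939·exp(-0.54299) = 0.243988
  f_II = (1/(1.02·√(2π)))·exp(−(4.1−4.94)²/(2·1.02²)) = 0.391120·exp(-0.33910) = 0.278638
  f_III = (1/(0.60·√(2π)))·exp(−(4.1−6.40)²/(2·0.60²)) = 0.664904·exp(-7.34722) = 0.000428451
  f_IV = (1/(1.22·√(2π)))·exp(−(4.1−7.32)²/(2·1.22²)) = 0.327002·exp(-3.48307) = 0.0100432
Prior × likelihood for each component:
  π_I·f_I = 0.10 × 0.243988 = 0.0243988
  π_II·f_II = 0.48 × 0.278638 = 0.133746
  π_III·f_III = 0.08 × 0.000428451 = 3.4276e-05
  π_IV·f_IV = 0.34 × 0.0100432 = 0.00341469
Marginal: 0.0243988 + 0.133746 + 3.4276e-05 + 0.00341469 = 0.161594
P(Population I | 4.1) ≈ 0.1510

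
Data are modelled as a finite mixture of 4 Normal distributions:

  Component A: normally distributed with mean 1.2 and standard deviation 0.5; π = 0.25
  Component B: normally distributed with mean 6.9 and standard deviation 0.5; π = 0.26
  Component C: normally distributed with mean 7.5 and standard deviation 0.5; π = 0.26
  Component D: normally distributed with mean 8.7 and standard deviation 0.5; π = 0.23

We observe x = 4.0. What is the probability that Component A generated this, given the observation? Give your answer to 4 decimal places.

0.7503

The responsibility of component k is P(Z=k) f_k(x) divided by Σ_j P(Z=j) f_j(x).
Component likelihoods at x = 4.0:
  L_A = 1.23652e-07
  L_B = 3.95464e-08
  L_C = 1.82694e-11
  L_D = 5.18573e-20
Weight by the priors:
  P(Z=A)·L_A = 0.25 × 1.23652e-07 = 3.09131e-08
  P(Z=B)·L_B = 0.26 × 3.95464e-08 = 1.02821e-08
  P(Z=C)·L_C = 0.26 × 1.82694e-11 = 4.75005e-12
  P(Z=D)·L_D = 0.23 × 5.18573e-20 = 1.19272e-20
Evidence: 3.09131e-08 + 1.02821e-08 + 4.75005e-12 + 1.19272e-20 = 4.11999e-08
P(Component A | 4.0) ≈ 0.7503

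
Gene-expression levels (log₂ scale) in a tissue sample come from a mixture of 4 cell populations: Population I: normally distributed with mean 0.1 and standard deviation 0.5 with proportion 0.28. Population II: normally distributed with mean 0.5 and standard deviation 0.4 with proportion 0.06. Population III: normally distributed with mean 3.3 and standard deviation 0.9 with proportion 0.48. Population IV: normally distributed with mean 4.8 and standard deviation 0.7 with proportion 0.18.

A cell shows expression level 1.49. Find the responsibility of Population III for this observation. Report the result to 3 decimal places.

0.790

The responsibility of component k is w_k f_k(x) divided by Σ_j w_j f_j(x).
Evaluate each component's likelihood at the observed value:
  p_I = (1/(0.5·√(2π)))·exp(−(1.49−0.1)²/(2·0.5²)) = 0.797885·exp(-3.86420) = 0.0167394
  p_II = (1/(0.4·√(2π)))·exp(−(1.49−0.5)²/(2·0.4²)) = 0.997356·exp(-3.06281) = 0.0466324
  p_III = (1/(0.9·√(2π)))·exp(−(1.49−3.3)²/(2·0.9²)) = 0.443269·exp(-2.02228) = 0.0586679
  p_IV = (1/(0.7·√(2π)))·exp(−(1.49−4.8)²/(2·0.7²)) = 0.569918·exp(-11.17969) = 7.95303e-06
Multiply by the mixture weights:
  w_I·p_I = 0.28 × 0.0167394 = 0.00468703
  w_II·p_II = 0.06 × 0.0466324 = 0.00279794
  w_III·p_III = 0.48 × 0.0586679 = 0.0281606
  w_IV·p_IV = 0.18 × 7.95303e-06 = 1.43155e-06
Denominator: 0.00468703 + 0.00279794 + 0.0281606 + 1.43155e-06 = 0.035647
Responsibility of Population III: 0.0281606 / 0.035647 ≈ 0.790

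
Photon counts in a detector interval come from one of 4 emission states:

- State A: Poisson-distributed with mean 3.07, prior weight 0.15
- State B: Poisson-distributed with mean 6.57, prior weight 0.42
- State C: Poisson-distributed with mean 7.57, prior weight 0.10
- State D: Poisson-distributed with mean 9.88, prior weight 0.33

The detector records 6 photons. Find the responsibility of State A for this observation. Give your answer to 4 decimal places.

0.0742

Apply Bayes' rule: the posterior for each component is proportional to its prior times its likelihood at x.
Component likelihoods at x = 6 photons:
  L_A = e^(−3.07)·3.07^6/6! = 0.0539776
  L_B = e^(−6.57)·6.57^6/6! = 0.156583
  L_C = e^(−7.57)·7.57^6/6! = 0.134783
  L_D = e^(−9.88)·9.88^6/6! = 0.0661271
Prior × likelihood for each component:
  π_A·L_A = 0.15 × 0.0539776 = 0.00809664
  π_B·L_B = 0.42 × 0.156583 = 0.0657649
  π_C·L_C = 0.10 × 0.134783 = 0.0134783
  π_D·L_D = 0.33 × 0.0661271 = 0.021822
Denominator: 0.00809664 + 0.0657649 + 0.0134783 + 0.021822 = 0.109162
P(State A | 6 photons) = 0.00809664 / 0.109162 ≈ 0.0742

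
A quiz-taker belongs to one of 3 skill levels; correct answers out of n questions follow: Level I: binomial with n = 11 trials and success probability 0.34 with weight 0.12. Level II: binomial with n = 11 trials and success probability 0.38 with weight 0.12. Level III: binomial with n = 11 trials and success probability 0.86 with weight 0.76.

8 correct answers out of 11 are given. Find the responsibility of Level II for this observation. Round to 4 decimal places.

P(component k | x) = π_k·f_k(x) / marginal(x), where marginal(x) = Σ_j π_j·f_j(x).
Component likelihoods at x = 8 correct answers out of 11:
  p_I = 0.00847124
  p_II = 0.0170973
  p_III = 0.135474
Weight by the priors:
  π_I·p_I = 0.12 × 0.00847124 = 0.00101655
  π_II·p_II = 0.12 × 0.0170973 = 0.00205168
  π_III·p_III = 0.76 × 0.135474 = 0.10296
Denominator: 0.00101655 + 0.00205168 + 0.10296 = 0.106028
Responsibility of Level II: 0.00205168 / 0.106028 ≈ 0.0194

0.0194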